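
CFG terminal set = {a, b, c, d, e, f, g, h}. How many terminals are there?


Terminal symbols: a, b, c, d, e, f, g, h
Counting each: a (#1), b (#2), c (#3), d (#4), e (#5), f (#6), g (#7), h (#8)
Total = 8

8


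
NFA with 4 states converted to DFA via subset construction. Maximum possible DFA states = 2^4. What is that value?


NFA has 4 states
Subset construction: each DFA state = subset of NFA states
Maximum subsets = 2^4
2^4 = 16

16


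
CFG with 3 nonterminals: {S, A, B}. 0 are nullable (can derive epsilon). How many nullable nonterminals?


Nonterminals: {S, A, B}
A nonterminal is nullable if it can derive epsilon
Counting nullable nonterminals: 0
Total nullable = 0

0


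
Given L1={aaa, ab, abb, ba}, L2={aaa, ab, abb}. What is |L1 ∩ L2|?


L1 = {aaa, ab, abb, ba}
L2 = {aaa, ab, abb}
Checking each string in L1 against L2:
  'aaa': in L2? Yes
  'ab': in L2? Yes
  'abb': in L2? Yes
  'ba': in L2? No
Intersection = {aaa, ab, abb}
|L1 ∩ L2| = 3

3


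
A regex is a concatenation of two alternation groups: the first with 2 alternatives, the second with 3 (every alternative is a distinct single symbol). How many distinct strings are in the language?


First group: 2 alternatives
Second group: 3 alternatives
Concatenation: each choice from group 1 pairs with each from group 2
Total = 2 x 3 = 6

6


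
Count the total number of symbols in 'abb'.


String: 'abb'
Counting characters:
  'a' appears 1 time(s)
  'b' appears 2 time(s)
Total length = 1 + 2 = 3

3


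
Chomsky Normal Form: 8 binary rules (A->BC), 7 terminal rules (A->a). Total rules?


CNF allows two rule forms:
  A -> BC (binary): 8 rules
  A -> a (terminal): 7 rules
Total = 8 + 7 = 15

15


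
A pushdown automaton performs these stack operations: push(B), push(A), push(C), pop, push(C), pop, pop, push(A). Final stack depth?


Tracing stack operations:
  push(B) -> stack = [B], depth=1
  push(A) -> stack = [B,A], depth=2
  push(C) -> stack = [B,A,C], depth=3
  pop -> removed C, stack = [B,A], depth=2
  push(C) -> stack = [B,A,C], depth=3
  pop -> removed C, stack = [B,A], depth=2
  pop -> removed A, stack = [B], depth=1
  push(A) -> stack = [B,A], depth=2
Final depth = 2

2


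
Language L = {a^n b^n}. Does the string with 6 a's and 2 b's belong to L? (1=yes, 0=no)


Language requires equal numbers of a's and b's
PDA pushes for each 'a', pops for each 'b'
Number of a's = 6
Number of b's = 2
6 != 2 -> Reject

0


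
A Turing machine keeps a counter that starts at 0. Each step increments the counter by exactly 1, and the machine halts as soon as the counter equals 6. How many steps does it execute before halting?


Counter starts at 0. Counting sequence:
  Step 1: counter = 1
  Step 2: counter = 2
  Step 3: counter = 3
  Step 4: counter = 4
  Step 5: counter = 5
  Step 6: counter = 6
Counter reached 6 -> halt
Total steps = 6

6


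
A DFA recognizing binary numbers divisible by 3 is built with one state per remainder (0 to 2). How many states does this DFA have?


Divisibility by 3 is tracked via the remainder mod 3: 0, 1, ..., 2
The construction assigns one state to each remainder
Number of remainders = 3

3


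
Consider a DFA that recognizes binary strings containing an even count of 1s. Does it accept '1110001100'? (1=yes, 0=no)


DFA has 2 states: q_even (start, accept=yes) and q_odd
Processing string '1110001100' character by character:
  Position 0: read '1', 1-count=1 -> q_odd
  Position 1: read '1', 1-count=2 -> q_even
  Position 2: read '1', 1-count=3 -> q_odd
  Position 3: read '0', 1-count=3 -> q_odd (no change)
  Position 4: read '0', 1-count=3 -> q_odd (no change)
  Position 5: read '0', 1-count=3 -> q_odd (no change)
  Position 6: read '1', 1-count=4 -> q_even
  Position 7: read '1', 1-count=5 -> q_odd
  Position 8: read '0', 1-count=5 -> q_odd (no change)
  Position 9: read '0', 1-count=5 -> q_odd (no change)
Final state: q_odd, total 1s = 5 (odd); the DFA requires an even count -> reject

0


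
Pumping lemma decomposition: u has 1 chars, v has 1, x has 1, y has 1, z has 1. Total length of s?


|s| = |u| + |v| + |x| + |y| + |z|
= 1 + 1 + 1 + 1 + 1
= 2 + 1 + 2
= 3 + 2
= 5

5


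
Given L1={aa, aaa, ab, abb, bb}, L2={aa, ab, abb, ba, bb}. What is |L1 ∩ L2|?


L1 = {aa, aaa, ab, abb, bb}
L2 = {aa, ab, abb, ba, bb}
Checking each string in L1 against L2:
  'aa': in L2? Yes
  'aaa': in L2? No
  'ab': in L2? Yes
  'abb': in L2? Yes
  'bb': in L2? Yes
Intersection = {aa, ab, abb, bb}
|L1 ∩ L2| = 4

4


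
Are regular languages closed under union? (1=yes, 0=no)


Regular languages are closed under:
- Union (DFA product construction)
- Intersection (DFA product construction)
- Complement (swap accept/reject states)
- Concatenation (NFA construction)
- Kleene star (NFA construction)
union is in this list
Therefore: closed

1


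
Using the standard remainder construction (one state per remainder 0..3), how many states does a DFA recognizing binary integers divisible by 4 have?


Divisibility by 4 is tracked via the remainder mod 4: 0, 1, ..., 3
The construction assigns one state to each remainder
Number of remainders = 4

4


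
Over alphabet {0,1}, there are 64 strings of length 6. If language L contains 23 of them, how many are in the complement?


Alphabet: {0,1}
String length: 6
Total strings of length 6 = 2^6 = 64
Strings in L = 23
Complement = total - |L|
= 64 - 23
= 41

41


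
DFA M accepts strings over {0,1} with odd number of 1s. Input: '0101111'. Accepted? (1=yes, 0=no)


DFA has 2 states: q_even (start, accept=no) and q_odd
Processing string '0101111' character by character:
  Position 0: read '0', 1-count=0 -> q_even (no change)
  Position 1: read '1', 1-count=1 -> q_odd
  Position 2: read '0', 1-count=1 -> q_odd (no change)
  Position 3: read '1', 1-count=2 -> q_even
  Position 4: read '1', 1-count=3 -> q_odd
  Position 5: read '1', 1-count=4 -> q_even
  Position 6: read '1', 1-count=5 -> q_odd
Final state: q_odd, total 1s = 5 (odd); the DFA requires an odd count -> accept

1


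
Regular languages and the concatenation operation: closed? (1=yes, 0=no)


Regular languages are closed under all standard operations:
- Union: Yes (product construction)
- Intersection: Yes (product construction)
- Complement: Yes (swap accept/reject)
- Concatenation: Yes (NFA construction)
Operation: concatenation -> Closed

1


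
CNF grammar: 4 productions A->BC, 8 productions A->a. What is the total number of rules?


CNF allows two rule forms:
  A -> BC (binary): 4 rules
  A -> a (terminal): 8 rules
Total = 4 + 8 = 12

12


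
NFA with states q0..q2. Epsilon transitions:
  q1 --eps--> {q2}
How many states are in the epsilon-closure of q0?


Starting from q0
Initialize closure = {q0}
q0 has no outgoing epsilon transitions -> nothing to add
Final closure: {q0}
Size = 1

1


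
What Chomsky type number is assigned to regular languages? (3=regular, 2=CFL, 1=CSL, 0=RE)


Chomsky hierarchy levels:
  Type 3: Regular (DFA/NFA/regex)
  Type 2: Context-free (PDA)
  Type 1: Context-sensitive
  Type 0: Recursively enumerable (TM)
'regular' corresponds to Type 3

3


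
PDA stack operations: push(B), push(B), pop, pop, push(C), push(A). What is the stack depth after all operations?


Tracing stack operations:
  push(B) -> stack = [B], depth=1
  push(B) -> stack = [B,B], depth=2
  pop -> removed B, stack = [B], depth=1
  pop -> removed B, stack = [], depth=0
  push(C) -> stack = [C], depth=1
  push(A) -> stack = [C,A], depth=2
Final depth = 2

2


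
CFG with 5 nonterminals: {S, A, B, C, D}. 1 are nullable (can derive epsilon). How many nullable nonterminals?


Nonterminals: {S, A, B, C, D}
A nonterminal is nullable if it can derive epsilon
Counting nullable nonterminals: 1
Total nullable = 1

1


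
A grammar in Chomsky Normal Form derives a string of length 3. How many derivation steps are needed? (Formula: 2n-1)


Chomsky Normal Form derivation:
String length n = 3
Each step either:
  - Splits a nonterminal into two (n-1 such steps)
  - Converts a nonterminal to terminal (n such steps)
Total = (n-1) + n = 2n - 1
= 2(3) - 1
= 6 - 1
= 5

5


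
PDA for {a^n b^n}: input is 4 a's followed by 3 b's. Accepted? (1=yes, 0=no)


Language requires equal numbers of a's and b's
PDA pushes for each 'a', pops for each 'b'
Number of a's = 4
Number of b's = 3
4 != 3 -> Reject

0


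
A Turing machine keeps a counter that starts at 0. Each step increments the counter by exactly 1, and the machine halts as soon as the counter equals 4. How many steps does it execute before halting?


Counter starts at 0. Counting sequence:
  Step 1: counter = 1
  Step 2: counter = 2
  Step 3: counter = 3
  Step 4: counter = 4
Counter reached 4 -> halt
Total steps = 4

4


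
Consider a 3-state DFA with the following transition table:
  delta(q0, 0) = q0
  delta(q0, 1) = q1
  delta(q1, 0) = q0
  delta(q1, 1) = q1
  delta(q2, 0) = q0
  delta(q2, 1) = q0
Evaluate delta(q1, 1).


Looking up transition function:
delta(q1, 1) in the table
Row: q1, Column: 1
Result: q1

q1


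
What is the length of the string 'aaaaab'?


String: 'aaaaab'
Counting characters:
  'a' appears 5 time(s)
  'b' appears 1 time(s)
Total length = 5 + 1 = 6

6


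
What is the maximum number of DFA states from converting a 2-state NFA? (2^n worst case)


NFA has 2 states
Subset construction: each DFA state = subset of NFA states
Maximum subsets = 2^2
2^2 = 4

4


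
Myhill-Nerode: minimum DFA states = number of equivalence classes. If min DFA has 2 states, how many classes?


Myhill-Nerode theorem:
Number of equivalence classes = number of states in minimal DFA
Minimal DFA states = 2
Therefore equivalence classes = 2

2


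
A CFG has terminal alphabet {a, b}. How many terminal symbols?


Terminal symbols: a, b
Counting each: a (#1), b (#2)
Total = 2

2


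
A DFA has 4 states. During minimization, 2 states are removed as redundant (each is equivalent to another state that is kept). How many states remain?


Original DFA: 4 states
Redundant states removed: 2
Minimized states = original - removed
= 4 - 2
= 2

2


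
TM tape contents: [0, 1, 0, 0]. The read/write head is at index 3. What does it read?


Tape: [0, 1, 0, 0]
Positions: 0 1 2 3
Values:    0 1 0 0
Head at position 3
tape[3] = 0

0


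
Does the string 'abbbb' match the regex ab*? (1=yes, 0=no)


Pattern: ab*
String: 'abbbb'
Pattern requires: exactly one 'a' followed by zero or more 'b's
First char is 'a' -> OK
Rest 'bbbb': all b's? Yes
Result: 1

1


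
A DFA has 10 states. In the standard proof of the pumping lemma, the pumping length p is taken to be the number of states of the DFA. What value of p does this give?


Pumping lemma for regular languages (standard proof):
Take p = |Q|, the number of DFA states.
Any string of length >= |Q| passes through |Q|+1 states while reading its first |Q| symbols,
so by pigeonhole some state repeats, giving the loop that can be pumped.
Here |Q| = 10
Therefore the proof uses p = 10

10


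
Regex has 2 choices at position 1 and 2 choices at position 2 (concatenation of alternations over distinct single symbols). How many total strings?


First group: 2 alternatives
Second group: 2 alternatives
Concatenation: each choice from group 1 pairs with each from group 2
Total = 2 x 2 = 4

4


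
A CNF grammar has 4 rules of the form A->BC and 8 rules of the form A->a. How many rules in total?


CNF allows two rule forms:
  A -> BC (binary): 4 rules
  A -> a (terminal): 8 rules
Total = 4 + 8 = 12

12


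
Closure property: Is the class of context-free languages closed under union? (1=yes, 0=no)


CFL closure properties:
  Closed under: union, concatenation, Kleene star
  NOT closed under: intersection, complement
Operation 'union' is in closed list -> Yes (closed)

1


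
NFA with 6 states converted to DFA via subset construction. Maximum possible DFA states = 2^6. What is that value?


NFA has 6 states
Subset construction: each DFA state = subset of NFA states
Maximum subsets = 2^6
2^6 = 64

64


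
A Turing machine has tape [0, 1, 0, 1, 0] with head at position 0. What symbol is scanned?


Tape: [0, 1, 0, 1, 0]
Positions: 0 1 2 3 4
Values:    0 1 0 1 0
Head at position 0
tape[0] = 0

0


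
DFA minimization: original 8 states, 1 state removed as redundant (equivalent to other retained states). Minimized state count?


Original DFA: 8 states
Redundant states removed: 1
Minimized states = original - removed
= 8 - 1
= 7

7


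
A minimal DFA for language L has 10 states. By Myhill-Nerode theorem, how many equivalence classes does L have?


Myhill-Nerode theorem:
Number of equivalence classes = number of states in minimal DFA
Minimal DFA states = 10
Therefore equivalence classes = 10

10


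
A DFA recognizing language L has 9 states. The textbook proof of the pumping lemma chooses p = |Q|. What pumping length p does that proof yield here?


Pumping lemma for regular languages (standard proof):
Take p = |Q|, the number of DFA states.
Any string of length >= |Q| passes through |Q|+1 states while reading its first |Q| symbols,
so by pigeonhole some state repeats, giving the loop that can be pumped.
Here |Q| = 9
Therefore the proof uses p = 9

9


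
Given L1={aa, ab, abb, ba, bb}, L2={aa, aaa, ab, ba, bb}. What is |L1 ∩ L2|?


L1 = {aa, ab, abb, ba, bb}
L2 = {aa, aaa, ab, ba, bb}
Checking each string in L1 against L2:
  'aa': in L2? Yes
  'ab': in L2? Yes
  'abb': in L2? No
  'ba': in L2? Yes
  'bb': in L2? Yes
Intersection = {aa, ab, ba, bb}
|L1 ∩ L2| = 4

4


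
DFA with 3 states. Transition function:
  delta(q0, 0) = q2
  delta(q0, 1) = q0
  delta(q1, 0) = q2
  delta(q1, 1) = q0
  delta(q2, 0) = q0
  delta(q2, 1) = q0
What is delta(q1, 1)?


Looking up transition function:
delta(q1, 1) in the table
Row: q1, Column: 1
Result: q0

q0


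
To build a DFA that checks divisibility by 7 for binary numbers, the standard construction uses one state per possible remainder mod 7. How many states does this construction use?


Divisibility by 7 is tracked via the remainder mod 7: 0, 1, ..., 6
The construction assigns one state to each remainder
Number of remainders = 7

7


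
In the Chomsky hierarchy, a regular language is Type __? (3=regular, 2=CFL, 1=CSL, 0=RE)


Chomsky hierarchy levels:
  Type 3: Regular (DFA/NFA/regex)
  Type 2: Context-free (PDA)
  Type 1: Context-sensitive
  Type 0: Recursively enumerable (TM)
'regular' corresponds to Type 3

3


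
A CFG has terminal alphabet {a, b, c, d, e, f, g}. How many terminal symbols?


Terminal symbols: a, b, c, d, e, f, g
Counting each: a (#1), b (#2), c (#3), d (#4), e (#5), f (#6), g (#7)
Total = 7

7


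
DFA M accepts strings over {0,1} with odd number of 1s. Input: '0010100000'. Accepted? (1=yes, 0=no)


DFA has 2 states: q_even (start, accept=no) and q_odd
Processing string '0010100000' character by character:
  Position 0: read '0', 1-count=0 -> q_even (no change)
  Position 1: read '0', 1-count=0 -> q_even (no change)
  Position 2: read '1', 1-count=1 -> q_odd
  Position 3: read '0', 1-count=1 -> q_odd (no change)
  Position 4: read '1', 1-count=2 -> q_even
  Position 5: read '0', 1-count=2 -> q_even (no change)
  Position 6: read '0', 1-count=2 -> q_even (no change)
  Position 7: read '0', 1-count=2 -> q_even (no change)
  Position 8: read '0', 1-count=2 -> q_even (no change)
  Position 9: read '0', 1-count=2 -> q_even (no change)
Final state: q_even, total 1s = 2 (even); the DFA requires an odd count -> reject

0


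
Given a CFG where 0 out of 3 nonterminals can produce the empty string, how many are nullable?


Nonterminals: {S, A, B}
A nonterminal is nullable if it can derive epsilon
Counting nullable nonterminals: 0
Total nullable = 0

0


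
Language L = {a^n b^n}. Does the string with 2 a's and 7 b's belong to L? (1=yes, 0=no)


Language requires equal numbers of a's and b's
PDA pushes for each 'a', pops for each 'b'
Number of a's = 2
Number of b's = 7
2 != 7 -> Reject

0


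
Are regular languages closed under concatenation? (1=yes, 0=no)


Regular languages are closed under:
- Union (DFA product construction)
- Intersection (DFA product construction)
- Complement (swap accept/reject states)
- Concatenation (NFA construction)
- Kleene star (NFA construction)
concatenation is in this list
Therefore: closed

1


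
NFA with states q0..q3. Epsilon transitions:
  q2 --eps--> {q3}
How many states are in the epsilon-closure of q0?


Starting from q0
Initialize closure = {q0}
q0 has no outgoing epsilon transitions -> nothing to add
Final closure: {q0}
Size = 1

1


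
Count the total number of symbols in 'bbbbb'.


String: 'bbbbb'
Counting characters:
  'b' appears 5 time(s)
Total length = 0 + 5 = 5

5


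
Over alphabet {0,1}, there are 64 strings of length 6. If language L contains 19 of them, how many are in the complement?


Alphabet: {0,1}
String length: 6
Total strings of length 6 = 2^6 = 64
Strings in L = 19
Complement = total - |L|
= 64 - 19
= 45

45


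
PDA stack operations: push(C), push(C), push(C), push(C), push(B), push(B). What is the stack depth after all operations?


Tracing stack operations:
  push(C) -> stack = [C], depth=1
  push(C) -> stack = [C,C], depth=2
  push(C) -> stack = [C,C,C], depth=3
  push(C) -> stack = [C,C,C,C], depth=4
  push(B) -> stack = [C,C,C,C,B], depth=5
  push(B) -> stack = [C,C,C,C,B,B], depth=6
Final depth = 6

6


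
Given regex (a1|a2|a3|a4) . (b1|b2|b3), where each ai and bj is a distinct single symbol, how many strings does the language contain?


First group: 4 alternatives
Second group: 3 alternatives
Concatenation: each choice from group 1 pairs with each from group 2
Total = 4 x 3 = 12

12


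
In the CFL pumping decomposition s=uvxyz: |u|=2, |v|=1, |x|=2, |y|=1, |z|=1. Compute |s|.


|s| = |u| + |v| + |x| + |y| + |z|
= 2 + 1 + 2 + 1 + 1
= 3 + 2 + 2
= 5 + 2
= 7

7


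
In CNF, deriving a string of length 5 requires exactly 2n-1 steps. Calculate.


Chomsky Normal Form derivation:
String length n = 5
Each step either:
  - Splits a nonterminal into two (n-1 such steps)
  - Converts a nonterminal to terminal (n such steps)
Total = (n-1) + n = 2n - 1
= 2(5) - 1
= 10 - 1
= 9

9


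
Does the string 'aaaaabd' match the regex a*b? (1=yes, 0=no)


Pattern: a*b
String: 'aaaaabd'
Pattern requires: zero or more 'a's followed by exactly one 'b'
Found 5 leading 'a's
Remaining: 'bd'
Remaining is not 'b' -> no match
Result: 0

0


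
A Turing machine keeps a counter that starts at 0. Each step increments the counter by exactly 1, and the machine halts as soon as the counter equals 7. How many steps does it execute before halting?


Counter starts at 0. Counting sequence:
  Step 1: counter = 1
  Step 2: counter = 2
  Step 3: counter = 3
  Step 4: counter = 4
  Step 5: counter = 5
  Step 6: counter = 6
  Step 7: counter = 7
Counter reached 7 -> halt
Total steps = 7

7


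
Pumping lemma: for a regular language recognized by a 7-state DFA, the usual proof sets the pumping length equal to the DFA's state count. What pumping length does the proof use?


Pumping lemma for regular languages (standard proof):
Take p = |Q|, the number of DFA states.
Any string of length >= |Q| passes through |Q|+1 states while reading its first |Q| symbols,
so by pigeonhole some state repeats, giving the loop that can be pumped.
Here |Q| = 7
Therefore the proof uses p = 7

7


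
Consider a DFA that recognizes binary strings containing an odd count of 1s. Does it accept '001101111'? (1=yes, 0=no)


DFA has 2 states: q_even (start, accept=no) and q_odd
Processing string '001101111' character by character:
  Position 0: read '0', 1-count=0 -> q_even (no change)
  Position 1: read '0', 1-count=0 -> q_even (no change)
  Position 2: read '1', 1-count=1 -> q_odd
  Position 3: read '1', 1-count=2 -> q_even
  Position 4: read '0', 1-count=2 -> q_even (no change)
  Position 5: read '1', 1-count=3 -> q_odd
  Position 6: read '1', 1-count=4 -> q_even
  Position 7: read '1', 1-count=5 -> q_odd
  Position 8: read '1', 1-count=6 -> q_even
Final state: q_even, total 1s = 6 (even); the DFA requires an odd count -> reject

0


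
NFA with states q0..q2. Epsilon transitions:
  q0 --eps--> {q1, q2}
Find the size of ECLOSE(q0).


Starting from q0
Initialize closure = {q0}
Follow epsilon from q0 -> add q1
Follow epsilon from q0 -> add q2
Final closure: {q0, q1, q2}
Size = 3

3


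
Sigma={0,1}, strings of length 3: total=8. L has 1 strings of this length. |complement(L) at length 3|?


Alphabet: {0,1}
String length: 3
Total strings of length 3 = 2^3 = 8
Strings in L = 1
Complement = total - |L|
= 8 - 1
= 7

7


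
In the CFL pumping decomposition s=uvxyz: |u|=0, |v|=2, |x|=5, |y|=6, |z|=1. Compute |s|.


|s| = |u| + |v| + |x| + |y| + |z|
= 0 + 2 + 5 + 6 + 1
= 2 + 5 + 7
= 7 + 7
= 14

14


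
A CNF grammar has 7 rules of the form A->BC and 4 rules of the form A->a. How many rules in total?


CNF allows two rule forms:
  A -> BC (binary): 7 rules
  A -> a (terminal): 4 rules
Total = 7 + 4 = 11

11


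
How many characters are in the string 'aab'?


String: 'aab'
Counting characters:
  'a' appears 2 time(s)
  'b' appears 1 time(s)
Total length = 2 + 1 = 3

3


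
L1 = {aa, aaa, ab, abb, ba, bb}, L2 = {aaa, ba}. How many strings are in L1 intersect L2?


L1 = {aa, aaa, ab, abb, ba, bb}
L2 = {aaa, ba}
Checking each string in L1 against L2:
  'aa': in L2? No
  'aaa': in L2? Yes
  'ab': in L2? No
  'abb': in L2? No
  'ba': in L2? Yes
  'bb': in L2? No
Intersection = {aaa, ba}
|L1 ∩ L2| = 2

2


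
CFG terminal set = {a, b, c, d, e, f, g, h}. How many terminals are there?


Terminal symbols: a, b, c, d, e, f, g, h
Counting each: a (#1), b (#2), c (#3), d (#4), e (#5), f (#6), g (#7), h (#8)
Total = 8

8


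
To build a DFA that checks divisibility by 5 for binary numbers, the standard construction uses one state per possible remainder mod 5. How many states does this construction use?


Divisibility by 5 is tracked via the remainder mod 5: 0, 1, ..., 4
The construction assigns one state to each remainder
Number of remainders = 5

5


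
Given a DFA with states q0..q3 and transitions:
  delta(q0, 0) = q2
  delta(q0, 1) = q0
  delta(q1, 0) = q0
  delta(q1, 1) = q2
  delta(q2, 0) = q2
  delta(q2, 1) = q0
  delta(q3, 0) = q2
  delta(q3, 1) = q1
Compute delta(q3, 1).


Looking up transition function:
delta(q3, 1) in the table
Row: q3, Column: 1
Result: q1

q1


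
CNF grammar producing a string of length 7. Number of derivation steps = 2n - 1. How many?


Chomsky Normal Form derivation:
String length n = 7
Each step either:
  - Splits a nonterminal into two (n-1 such steps)
  - Converts a nonterminal to terminal (n such steps)
Total = (n-1) + n = 2n - 1
= 2(7) - 1
= 14 - 1
= 13

13


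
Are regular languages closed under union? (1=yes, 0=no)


Regular languages are closed under:
- Union (DFA product construction)
- Intersection (DFA product construction)
- Complement (swap accept/reject states)
- Concatenation (NFA construction)
- Kleene star (NFA construction)
union is in this list
Therefore: closed

1


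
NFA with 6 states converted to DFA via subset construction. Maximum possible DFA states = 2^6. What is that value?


NFA has 6 states
Subset construction: each DFA state = subset of NFA states
Maximum subsets = 2^6
2^6 = 64

64


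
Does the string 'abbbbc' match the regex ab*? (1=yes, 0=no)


Pattern: ab*
String: 'abbbbc'
Pattern requires: exactly one 'a' followed by zero or more 'b's
First char is 'a' -> OK
Rest 'bbbbc': all b's? No
Result: 0

0


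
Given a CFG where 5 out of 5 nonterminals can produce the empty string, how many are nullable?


Nonterminals: {S, A, B, C, D}
A nonterminal is nullable if it can derive epsilon
Counting nullable nonterminals: 5
Total nullable = 5

5


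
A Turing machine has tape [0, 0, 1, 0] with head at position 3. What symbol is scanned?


Tape: [0, 0, 1, 0]
Positions: 0 1 2 3
Values:    0 0 1 0
Head at position 3
tape[3] = 0

0


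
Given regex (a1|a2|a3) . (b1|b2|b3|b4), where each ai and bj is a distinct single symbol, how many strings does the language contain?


First group: 3 alternatives
Second group: 4 alternatives
Concatenation: each choice from group 1 pairs with each from group 2
Total = 3 x 4 = 12

12


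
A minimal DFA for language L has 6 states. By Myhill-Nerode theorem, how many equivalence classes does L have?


Myhill-Nerode theorem:
Number of equivalence classes = number of states in minimal DFA
Minimal DFA states = 6
Therefore equivalence classes = 6

6


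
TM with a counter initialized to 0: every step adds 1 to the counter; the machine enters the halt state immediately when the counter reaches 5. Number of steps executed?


Counter starts at 0. Counting sequence:
  Step 1: counter = 1
  Step 2: counter = 2
  Step 3: counter = 3
  Step 4: counter = 4
  Step 5: counter = 5
Counter reached 5 -> halt
Total steps = 5

5


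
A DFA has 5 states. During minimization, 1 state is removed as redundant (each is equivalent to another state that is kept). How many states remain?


Original DFA: 5 states
Redundant states removed: 1
Minimized states = original - removed
= 5 - 1
= 4

4


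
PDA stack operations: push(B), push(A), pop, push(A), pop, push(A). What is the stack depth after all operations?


Tracing stack operations:
  push(B) -> stack = [B], depth=1
  push(A) -> stack = [B,A], depth=2
  pop -> removed A, stack = [B], depth=1
  push(A) -> stack = [B,A], depth=2
  pop -> removed A, stack = [B], depth=1
  push(A) -> stack = [B,A], depth=2
Final depth = 2

2


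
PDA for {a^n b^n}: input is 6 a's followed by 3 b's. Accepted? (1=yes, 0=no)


Language requires equal numbers of a's and b's
PDA pushes for each 'a', pops for each 'b'
Number of a's = 6
Number of b's = 3
6 != 3 -> Reject

0


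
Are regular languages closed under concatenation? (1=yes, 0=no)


Regular languages are closed under all standard operations:
- Union: Yes (product construction)
- Intersection: Yes (product construction)
- Complement: Yes (swap accept/reject)
- Concatenation: Yes (NFA construction)
Operation: concatenation -> Closed

1


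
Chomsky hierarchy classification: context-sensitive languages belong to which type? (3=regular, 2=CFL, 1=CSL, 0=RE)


Chomsky hierarchy levels:
  Type 3: Regular (DFA/NFA/regex)
  Type 2: Context-free (PDA)
  Type 1: Context-sensitive
  Type 0: Recursively enumerable (TM)
'context-sensitive' corresponds to Type 1

1


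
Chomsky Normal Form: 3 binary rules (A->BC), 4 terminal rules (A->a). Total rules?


CNF allows two rule forms:
  A -> BC (binary): 3 rules
  A -> a (terminal): 4 rules
Total = 3 + 4 = 7

7


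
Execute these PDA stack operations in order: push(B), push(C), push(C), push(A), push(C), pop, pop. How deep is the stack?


Tracing stack operations:
  push(B) -> stack = [B], depth=1
  push(C) -> stack = [B,C], depth=2
  push(C) -> stack = [B,C,C], depth=3
  push(A) -> stack = [B,C,C,A], depth=4
  push(C) -> stack = [B,C,C,A,C], depth=5
  pop -> removed C, stack = [B,C,C,A], depth=4
  pop -> removed A, stack = [B,C,C], depth=3
Final depth = 3

3


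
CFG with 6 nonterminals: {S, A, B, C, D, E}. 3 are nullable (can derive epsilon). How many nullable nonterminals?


Nonterminals: {S, A, B, C, D, E}
A nonterminal is nullable if it can derive epsilon
Counting nullable nonterminals: 3
Total nullable = 3

3


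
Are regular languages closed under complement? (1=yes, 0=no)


Regular languages are closed under:
- Union (DFA product construction)
- Intersection (DFA product construction)
- Complement (swap accept/reject states)
- Concatenation (NFA construction)
- Kleene star (NFA construction)
complement is in this list
Therefore: closed

1


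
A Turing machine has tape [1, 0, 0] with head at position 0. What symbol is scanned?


Tape: [1, 0, 0]
Positions: 0 1 2
Values:    1 0 0
Head at position 0
tape[0] = 1

1


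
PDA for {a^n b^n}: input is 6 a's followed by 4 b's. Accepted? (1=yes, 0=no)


Language requires equal numbers of a's and b's
PDA pushes for each 'a', pops for each 'b'
Number of a's = 6
Number of b's = 4
6 != 4 -> Reject

0


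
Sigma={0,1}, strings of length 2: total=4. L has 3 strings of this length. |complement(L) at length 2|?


Alphabet: {0,1}
String length: 2
Total strings of length 2 = 2^2 = 4
Strings in L = 3
Complement = total - |L|
= 4 - 3
= 1

1


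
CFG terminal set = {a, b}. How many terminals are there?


Terminal symbols: a, b
Counting each: a (#1), b (#2)
Total = 2

2


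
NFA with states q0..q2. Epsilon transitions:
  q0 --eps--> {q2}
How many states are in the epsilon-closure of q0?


Starting from q0
Initialize closure = {q0}
Follow epsilon from q0 -> add q2
Final closure: {q0, q2}
Size = 2

2


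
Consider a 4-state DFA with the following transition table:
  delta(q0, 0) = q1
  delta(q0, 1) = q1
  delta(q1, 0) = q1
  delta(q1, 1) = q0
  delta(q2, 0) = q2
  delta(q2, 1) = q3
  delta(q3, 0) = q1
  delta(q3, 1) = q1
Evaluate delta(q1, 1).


Looking up transition function:
delta(q1, 1) in the table
Row: q1, Column: 1
Result: q0

q0


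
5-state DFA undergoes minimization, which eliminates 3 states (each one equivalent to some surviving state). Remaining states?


Original DFA: 5 states
Redundant states removed: 3
Minimized states = original - removed
= 5 - 3
= 2

2


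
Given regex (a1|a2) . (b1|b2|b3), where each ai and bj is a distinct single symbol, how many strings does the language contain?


First group: 2 alternatives
Second group: 3 alternatives
Concatenation: each choice from group 1 pairs with each from group 2
Total = 2 x 3 = 6

6


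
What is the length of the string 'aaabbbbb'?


String: 'aaabbbbb'
Counting characters:
  'a' appears 3 time(s)
  'b' appears 5 time(s)
Total length = 3 + 5 = 8

8


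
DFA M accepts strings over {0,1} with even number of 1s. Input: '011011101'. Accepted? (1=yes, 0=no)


DFA has 2 states: q_even (start, accept=yes) and q_odd
Processing string '011011101' character by character:
  Position 0: read '0', 1-count=0 -> q_even (no change)
  Position 1: read '1', 1-count=1 -> q_odd
  Position 2: read '1', 1-count=2 -> q_even
  Position 3: read '0', 1-count=2 -> q_even (no change)
  Position 4: read '1', 1-count=3 -> q_odd
  Position 5: read '1', 1-count=4 -> q_even
  Position 6: read '1', 1-count=5 -> q_odd
  Position 7: read '0', 1-count=5 -> q_odd (no change)
  Position 8: read '1', 1-count=6 -> q_even
Final state: q_even, total 1s = 6 (even); the DFA requires an even count -> accept

1


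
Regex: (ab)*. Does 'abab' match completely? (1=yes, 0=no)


Pattern: (ab)*
String: 'abab'
Pattern requires: zero or more repetitions of 'ab'
Pairs: ['ab', 'ab']
All pairs are 'ab'? Yes
Result: 1

1


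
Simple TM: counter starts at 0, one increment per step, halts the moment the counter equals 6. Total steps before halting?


Counter starts at 0. Counting sequence:
  Step 1: counter = 1
  Step 2: counter = 2
  Step 3: counter = 3
  Step 4: counter = 4
  Step 5: counter = 5
  Step 6: counter = 6
Counter reached 6 -> halt
Total steps = 6

6


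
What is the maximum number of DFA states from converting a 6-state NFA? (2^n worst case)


NFA has 6 states
Subset construction: each DFA state = subset of NFA states
Maximum subsets = 2^6
2^6 = 64

64


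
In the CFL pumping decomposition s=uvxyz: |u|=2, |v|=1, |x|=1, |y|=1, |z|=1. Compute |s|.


|s| = |u| + |v| + |x| + |y| + |z|
= 2 + 1 + 1 + 1 + 1
= 3 + 1 + 2
= 4 + 2
= 6

6


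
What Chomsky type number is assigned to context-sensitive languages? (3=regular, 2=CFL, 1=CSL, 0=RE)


Chomsky hierarchy levels:
  Type 3: Regular (DFA/NFA/regex)
  Type 2: Context-free (PDA)
  Type 1: Context-sensitive
  Type 0: Recursively enumerable (TM)
'context-sensitive' corresponds to Type 1

1


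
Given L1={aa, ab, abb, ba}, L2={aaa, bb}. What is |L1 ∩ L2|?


L1 = {aa, ab, abb, ba}
L2 = {aaa, bb}
Checking each string in L1 against L2:
  'aa': in L2? No
  'ab': in L2? No
  'abb': in L2? No
  'ba': in L2? No
Intersection = {}
|L1 ∩ L2| = 0

0


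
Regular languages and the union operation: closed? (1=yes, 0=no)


Regular languages are closed under all standard operations:
- Union: Yes (product construction)
- Intersection: Yes (product construction)
- Complement: Yes (swap accept/reject)
- Concatenation: Yes (NFA construction)
Operation: union -> Closed

1


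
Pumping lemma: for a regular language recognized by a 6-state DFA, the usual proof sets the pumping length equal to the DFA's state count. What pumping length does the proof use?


Pumping lemma for regular languages (standard proof):
Take p = |Q|, the number of DFA states.
Any string of length >= |Q| passes through |Q|+1 states while reading its first |Q| symbols,
so by pigeonhole some state repeats, giving the loop that can be pumped.
Here |Q| = 6
Therefore the proof uses p = 6

6


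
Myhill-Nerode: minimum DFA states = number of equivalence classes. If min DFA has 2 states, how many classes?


Myhill-Nerode theorem:
Number of equivalence classes = number of states in minimal DFA
Minimal DFA states = 2
Therefore equivalence classes = 2

2


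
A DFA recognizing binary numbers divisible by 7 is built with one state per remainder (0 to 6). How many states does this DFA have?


Divisibility by 7 is tracked via the remainder mod 7: 0, 1, ..., 6
The construction assigns one state to each remainder
Number of remainders = 7

7


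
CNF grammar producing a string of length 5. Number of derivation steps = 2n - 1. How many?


Chomsky Normal Form derivation:
String length n = 5
Each step either:
  - Splits a nonterminal into two (n-1 such steps)
  - Converts a nonterminal to terminal (n such steps)
Total = (n-1) + n = 2n - 1
= 2(5) - 1
= 10 - 1
= 9

9


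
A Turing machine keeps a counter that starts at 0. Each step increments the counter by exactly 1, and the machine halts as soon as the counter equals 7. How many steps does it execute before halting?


Counter starts at 0. Counting sequence:
  Step 1: counter = 1
  Step 2: counter = 2
  Step 3: counter = 3
  Step 4: counter = 4
  Step 5: counter = 5
  Step 6: counter = 6
  Step 7: counter = 7
Counter reached 7 -> halt
Total steps = 7

7


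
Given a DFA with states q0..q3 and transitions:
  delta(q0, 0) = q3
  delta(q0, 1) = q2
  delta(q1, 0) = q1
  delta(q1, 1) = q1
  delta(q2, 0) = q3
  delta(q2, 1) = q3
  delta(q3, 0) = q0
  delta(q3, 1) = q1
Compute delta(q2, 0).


Looking up transition function:
delta(q2, 0) in the table
Row: q2, Column: 0
Result: q3

q3


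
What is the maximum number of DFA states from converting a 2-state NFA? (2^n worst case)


NFA has 2 states
Subset construction: each DFA state = subset of NFA states
Maximum subsets = 2^2
2^2 = 4

4


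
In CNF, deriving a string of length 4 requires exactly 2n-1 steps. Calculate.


Chomsky Normal Form derivation:
String length n = 4
Each step either:
  - Splits a nonterminal into two (n-1 such steps)
  - Converts a nonterminal to terminal (n such steps)
Total = (n-1) + n = 2n - 1
= 2(4) - 1
= 8 - 1
= 7

7


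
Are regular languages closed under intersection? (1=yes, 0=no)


Regular languages are closed under:
- Union (DFA product construction)
- Intersection (DFA product construction)
- Complement (swap accept/reject states)
- Concatenation (NFA construction)
- Kleene star (NFA construction)
intersection is in this list
Therefore: closed

1


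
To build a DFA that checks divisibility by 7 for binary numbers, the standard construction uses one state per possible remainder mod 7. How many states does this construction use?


Divisibility by 7 is tracked via the remainder mod 7: 0, 1, ..., 6
The construction assigns one state to each remainder
Number of remainders = 7

7


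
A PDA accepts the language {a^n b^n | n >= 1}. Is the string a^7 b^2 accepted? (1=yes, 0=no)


Language requires equal numbers of a's and b's
PDA pushes for each 'a', pops for each 'b'
Number of a's = 7
Number of b's = 2
7 != 2 -> Reject

0


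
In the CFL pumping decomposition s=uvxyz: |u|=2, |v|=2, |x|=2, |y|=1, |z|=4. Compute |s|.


|s| = |u| + |v| + |x| + |y| + |z|
= 2 + 2 + 2 + 1 + 4
= 4 + 2 + 5
= 6 + 5
= 11

11


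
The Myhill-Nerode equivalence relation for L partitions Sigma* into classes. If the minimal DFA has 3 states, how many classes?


Myhill-Nerode theorem:
Number of equivalence classes = number of states in minimal DFA
Minimal DFA states = 3
Therefore equivalence classes = 3

3


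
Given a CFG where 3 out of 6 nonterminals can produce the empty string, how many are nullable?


Nonterminals: {S, A, B, C, D, E}
A nonterminal is nullable if it can derive epsilon
Counting nullable nonterminals: 3
Total nullable = 3

3


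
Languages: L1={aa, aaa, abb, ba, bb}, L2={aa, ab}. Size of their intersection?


L1 = {aa, aaa, abb, ba, bb}
L2 = {aa, ab}
Checking each string in L1 against L2:
  'aa': in L2? Yes
  'aaa': in L2? No
  'abb': in L2? No
  'ba': in L2? No
  'bb': in L2? No
Intersection = {aa}
|L1 ∩ L2| = 1

1


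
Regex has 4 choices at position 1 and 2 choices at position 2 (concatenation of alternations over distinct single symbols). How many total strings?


First group: 4 alternatives
Second group: 2 alternatives
Concatenation: each choice from group 1 pairs with each from group 2
Total = 4 x 2 = 8

8


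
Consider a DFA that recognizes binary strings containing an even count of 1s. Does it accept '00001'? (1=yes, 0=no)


DFA has 2 states: q_even (start, accept=yes) and q_odd
Processing string '00001' character by character:
  Position 0: read '0', 1-count=0 -> q_even (no change)
  Position 1: read '0', 1-count=0 -> q_even (no change)
  Position 2: read '0', 1-count=0 -> q_even (no change)
  Position 3: read '0', 1-count=0 -> q_even (no change)
  Position 4: read '1', 1-count=1 -> q_odd
Final state: q_odd, total 1s = 1 (odd); the DFA requires an even count -> reject

0


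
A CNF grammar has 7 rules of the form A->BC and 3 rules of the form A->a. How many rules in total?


CNF allows two rule forms:
  A -> BC (binary): 7 rules
  A -> a (terminal): 3 rules
Total = 7 + 3 = 10

10


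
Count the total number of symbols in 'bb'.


String: 'bb'
Counting characters:
  'b' appears 2 time(s)
Total length = 0 + 2 = 2

2


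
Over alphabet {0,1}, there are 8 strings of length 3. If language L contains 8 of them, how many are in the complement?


Alphabet: {0,1}
String length: 3
Total strings of length 3 = 2^3 = 8
Strings in L = 8
Complement = total - |L|
= 8 - 8
= 0

0


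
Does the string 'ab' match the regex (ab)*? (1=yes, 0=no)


Pattern: (ab)*
String: 'ab'
Pattern requires: zero or more repetitions of 'ab'
Pairs: ['ab']
All pairs are 'ab'? Yes
Result: 1

1


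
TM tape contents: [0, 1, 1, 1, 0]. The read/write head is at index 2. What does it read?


Tape: [0, 1, 1, 1, 0]
Positions: 0 1 2 3 4
Values:    0 1 1 1 0
Head at position 2
tape[2] = 1

1


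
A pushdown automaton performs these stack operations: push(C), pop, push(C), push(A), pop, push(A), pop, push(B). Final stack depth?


Tracing stack operations:
  push(C) -> stack = [C], depth=1
  pop -> removed C, stack = [], depth=0
  push(C) -> stack = [C], depth=1
  push(A) -> stack = [C,A], depth=2
  pop -> removed A, stack = [C], depth=1
  push(A) -> stack = [C,A], depth=2
  pop -> removed A, stack = [C], depth=1
  push(B) -> stack = [C,B], depth=2
Final depth = 2

2


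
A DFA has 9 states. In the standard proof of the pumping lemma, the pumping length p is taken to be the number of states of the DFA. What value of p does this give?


Pumping lemma for regular languages (standard proof):
Take p = |Q|, the number of DFA states.
Any string of length >= |Q| passes through |Q|+1 states while reading its first |Q| symbols,
so by pigeonhole some state repeats, giving the loop that can be pumped.
Here |Q| = 9
Therefore the proof uses p = 9

9
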